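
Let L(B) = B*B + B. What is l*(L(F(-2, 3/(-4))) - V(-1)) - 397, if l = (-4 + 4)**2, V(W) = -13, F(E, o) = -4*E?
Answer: -397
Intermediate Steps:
L(B) = B + B**2 (L(B) = B**2 + B = B + B**2)
l = 0 (l = 0**2 = 0)
l*(L(F(-2, 3/(-4))) - V(-1)) - 397 = 0*((-4*(-2))*(1 - 4*(-2)) - 1*(-13)) - 397 = 0*(8*(1 + 8) + 13) - 397 = 0*(8*9 + 13) - 397 = 0*(72 + 13) - 397 = 0*85 - 397 = 0 - 397 = -397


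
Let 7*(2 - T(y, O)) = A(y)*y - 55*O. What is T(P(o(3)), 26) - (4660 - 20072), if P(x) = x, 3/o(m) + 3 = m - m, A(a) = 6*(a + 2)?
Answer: 109334/7 ≈ 15619.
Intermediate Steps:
A(a) = 12 + 6*a (A(a) = 6*(2 + a) = 12 + 6*a)
o(m) = -1 (o(m) = 3/(-3 + (m - m)) = 3/(-3 + 0) = 3/(-3) = 3*(-1/3) = -1)
T(y, O) = 2 + 55*O/7 - y*(12 + 6*y)/7 (T(y, O) = 2 - ((12 + 6*y)*y - 55*O)/7 = 2 - (y*(12 + 6*y) - 55*O)/7 = 2 - (-55*O + y*(12 + 6*y))/7 = 2 + (55*O/7 - y*(12 + 6*y)/7) = 2 + 55*O/7 - y*(12 + 6*y)/7)
T(P(o(3)), 26) - (4660 - 20072) = (2 + (55/7)*26 - 6/7*(-1)*(2 - 1)) - (4660 - 20072) = (2 + 1430/7 - 6/7*(-1)*1) - 1*(-15412) = (2 + 1430/7 + 6/7) + 15412 = 1450/7 + 15412 = 109334/7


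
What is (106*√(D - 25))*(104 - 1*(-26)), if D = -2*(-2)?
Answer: 13780*I*√21 ≈ 63148.0*I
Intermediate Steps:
D = 4
(106*√(D - 25))*(104 - 1*(-26)) = (106*√(4 - 25))*(104 - 1*(-26)) = (106*√(-21))*(104 + 26) = (106*(I*√21))*130 = (106*I*√21)*130 = 13780*I*√21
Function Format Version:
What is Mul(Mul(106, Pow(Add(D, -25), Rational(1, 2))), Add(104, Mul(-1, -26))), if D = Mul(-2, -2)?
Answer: Mul(13780, I, Pow(21, Rational(1, 2))) ≈ Mul(63148., I)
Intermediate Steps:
D = 4
Mul(Mul(106, Pow(Add(D, -25), Rational(1, 2))), Add(104, Mul(-1, -26))) = Mul(Mul(106, Pow(Add(4, -25), Rational(1, 2))), Add(104, Mul(-1, -26))) = Mul(Mul(106, Pow(-21, Rational(1, 2))), Add(104, 26)) = Mul(Mul(106, Mul(I, Pow(21, Rational(1, 2)))), 130) = Mul(Mul(106, I, Pow(21, Rational(1, 2))), 130) = Mul(13780, I, Pow(21, Rational(1, 2)))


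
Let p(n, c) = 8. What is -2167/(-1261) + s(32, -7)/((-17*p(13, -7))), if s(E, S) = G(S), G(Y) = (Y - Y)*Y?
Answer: 2167/1261 ≈ 1.7185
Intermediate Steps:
G(Y) = 0 (G(Y) = 0*Y = 0)
s(E, S) = 0
-2167/(-1261) + s(32, -7)/((-17*p(13, -7))) = -2167/(-1261) + 0/((-17*8)) = -2167*(-1/1261) + 0/(-136) = 2167/1261 + 0*(-1/136) = 2167/1261 + 0 = 2167/1261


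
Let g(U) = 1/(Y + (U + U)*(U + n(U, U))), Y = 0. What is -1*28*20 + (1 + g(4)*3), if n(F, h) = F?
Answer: -35773/64 ≈ -558.95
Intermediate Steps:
g(U) = 1/(4*U**2) (g(U) = 1/(0 + (U + U)*(U + U)) = 1/(0 + (2*U)*(2*U)) = 1/(0 + 4*U**2) = 1/(4*U**2))
-1*28*20 + (1 + g(4)*3) = -1*28*20 + (1 + ((1/4)/4**2)*3) = -28*20 + (1 + ((1/4)*(1/16))*3) = -560 + (1 + (1/64)*3) = -560 + (1 + 3/64) = -560 + 67/64 = -35773/64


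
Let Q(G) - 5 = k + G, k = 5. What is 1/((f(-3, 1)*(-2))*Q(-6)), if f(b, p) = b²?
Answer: -1/72 ≈ -0.013889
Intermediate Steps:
Q(G) = 10 + G (Q(G) = 5 + (5 + G) = 10 + G)
1/((f(-3, 1)*(-2))*Q(-6)) = 1/(((-3)²*(-2))*(10 - 6)) = 1/((9*(-2))*4) = 1/(-18*4) = 1/(-72) = -1/72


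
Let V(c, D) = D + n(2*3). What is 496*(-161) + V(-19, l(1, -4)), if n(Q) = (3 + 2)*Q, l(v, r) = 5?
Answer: -79821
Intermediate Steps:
n(Q) = 5*Q
V(c, D) = 30 + D (V(c, D) = D + 5*(2*3) = D + 5*6 = D + 30 = 30 + D)
496*(-161) + V(-19, l(1, -4)) = 496*(-161) + (30 + 5) = -79856 + 35 = -79821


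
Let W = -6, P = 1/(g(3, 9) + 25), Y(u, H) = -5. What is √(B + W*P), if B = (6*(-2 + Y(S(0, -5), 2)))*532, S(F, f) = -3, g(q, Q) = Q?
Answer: I*√6457467/17 ≈ 149.48*I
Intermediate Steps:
P = 1/34 (P = 1/(9 + 25) = 1/34 ≈ 0.029412)
B = -22344 (B = (6*(-2 - 5))*532 = (6*(-7))*532 = -42*532 = -22344)
√(B + W*P) = √(-22344 - 6*1/34) = √(-22344 - 3/17) = √(-379851/17) = I*√6457467/17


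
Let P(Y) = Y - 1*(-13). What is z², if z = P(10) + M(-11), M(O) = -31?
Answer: 64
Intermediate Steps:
P(Y) = 13 + Y (P(Y) = Y + 13 = 13 + Y)
z = -8 (z = (13 + 10) - 31 = 23 - 31 = -8)
z² = (-8)² = 64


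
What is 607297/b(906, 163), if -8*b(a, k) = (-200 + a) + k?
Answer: -4858376/869 ≈ -5590.8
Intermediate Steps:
b(a, k) = 25 - a/8 - k/8 (b(a, k) = -((-200 + a) + k)/8 = -(-200 + a + k)/8 = 25 - a/8 - k/8)
607297/b(906, 163) = 607297/(25 - ⅛*906 - ⅛*163) = 607297/(25 - 453/4 - 163/8) = 607297/(-869/8) = 607297*(-8/869) = -4858376/869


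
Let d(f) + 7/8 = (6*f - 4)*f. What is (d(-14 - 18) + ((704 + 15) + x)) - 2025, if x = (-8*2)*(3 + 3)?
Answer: 38953/8 ≈ 4869.1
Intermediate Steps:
d(f) = -7/8 + f*(-4 + 6*f) (d(f) = -7/8 + (6*f - 4)*f = -7/8 + (-4 + 6*f)*f = -7/8 + f*(-4 + 6*f))
x = -96 (x = -16*6 = -96)
(d(-14 - 18) + ((704 + 15) + x)) - 2025 = ((-7/8 - 4*(-14 - 18) + 6*(-14 - 18)**2) + ((704 + 15) - 96)) - 2025 = ((-7/8 - 4*(-32) + 6*(-32)**2) + (719 - 96)) - 2025 = ((-7/8 + 128 + 6*1024) + 623) - 2025 = ((-7/8 + 128 + 6144) + 623) - 2025 = (50169/8 + 623) - 2025 = 55153/8 - 2025 = 38953/8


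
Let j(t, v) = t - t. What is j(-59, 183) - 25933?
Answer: -25933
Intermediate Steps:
j(t, v) = 0
j(-59, 183) - 25933 = 0 - 25933 = -25933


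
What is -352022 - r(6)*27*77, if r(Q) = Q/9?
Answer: -353408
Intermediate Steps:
r(Q) = Q/9 (r(Q) = Q*(1/9) = Q/9)
-352022 - r(6)*27*77 = -352022 - ((1/9)*6)*27*77 = -352022 - (2/3)*27*77 = -352022 - 18*77 = -352022 - 1*1386 = -352022 - 1386 = -353408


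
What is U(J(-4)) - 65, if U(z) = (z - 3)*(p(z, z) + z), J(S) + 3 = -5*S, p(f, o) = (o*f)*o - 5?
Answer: 68885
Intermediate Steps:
p(f, o) = -5 + f*o**2 (p(f, o) = (f*o)*o - 5 = f*o**2 - 5 = -5 + f*o**2)
J(S) = -3 - 5*S
U(z) = (-3 + z)*(-5 + z + z**3) (U(z) = (z - 3)*((-5 + z*z**2) + z) = (-3 + z)*((-5 + z**3) + z) = (-3 + z)*(-5 + z + z**3))
U(J(-4)) - 65 = (15 + (-3 - 5*(-4))**2 + (-3 - 5*(-4))**4 - 8*(-3 - 5*(-4)) - 3*(-3 - 5*(-4))**3) - 65 = (15 + (-3 + 20)**2 + (-3 + 20)**4 - 8*(-3 + 20) - 3*(-3 + 20)**3) - 65 = (15 + 17**2 + 17**4 - 8*17 - 3*17**3) - 65 = (15 + 289 + 83521 - 136 - 3*4913) - 65 = (15 + 289 + 83521 - 136 - 14739) - 65 = 68950 - 65 = 68885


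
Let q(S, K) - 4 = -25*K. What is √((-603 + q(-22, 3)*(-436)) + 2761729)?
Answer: √2792082 ≈ 1671.0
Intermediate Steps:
q(S, K) = 4 - 25*K
√((-603 + q(-22, 3)*(-436)) + 2761729) = √((-603 + (4 - 25*3)*(-436)) + 2761729) = √((-603 + (4 - 75)*(-436)) + 2761729) = √((-603 - 71*(-436)) + 2761729) = √((-603 + 30956) + 2761729) = √(30353 + 2761729) = √2792082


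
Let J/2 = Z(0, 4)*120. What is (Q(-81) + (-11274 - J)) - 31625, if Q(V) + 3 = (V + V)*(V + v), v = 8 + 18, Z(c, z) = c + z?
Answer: -34952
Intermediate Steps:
v = 26
J = 960 (J = 2*((0 + 4)*120) = 2*(4*120) = 2*480 = 960)
Q(V) = -3 + 2*V*(26 + V) (Q(V) = -3 + (V + V)*(V + 26) = -3 + (2*V)*(26 + V) = -3 + 2*V*(26 + V))
(Q(-81) + (-11274 - J)) - 31625 = ((-3 + 2*(-81)² + 52*(-81)) + (-11274 - 1*960)) - 31625 = ((-3 + 2*6561 - 4212) + (-11274 - 960)) - 31625 = ((-3 + 13122 - 4212) - 12234) - 31625 = (8907 - 12234) - 31625 = -3327 - 31625 = -34952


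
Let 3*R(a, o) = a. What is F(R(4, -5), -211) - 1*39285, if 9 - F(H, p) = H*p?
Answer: -116984/3 ≈ -38995.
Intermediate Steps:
R(a, o) = a/3
F(H, p) = 9 - H*p
F(R(4, -5), -211) - 1*39285 = (9 - 1*(1/3)*4*(-211)) - 1*39285 = (9 - 1*4/3*(-211)) - 39285 = (9 + 844/3) - 39285 = 871/3 - 39285 = -116984/3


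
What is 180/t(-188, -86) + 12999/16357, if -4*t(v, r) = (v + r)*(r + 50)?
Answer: 1617293/2240909 ≈ 0.72171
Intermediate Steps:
t(v, r) = -(50 + r)*(r + v)/4 (t(v, r) = -(v + r)*(r + 50)/4 = -(r + v)*(50 + r)/4 = -(50 + r)*(r + v)/4)
180/t(-188, -86) + 12999/16357 = 180/(-25/2*(-86) - 25/2*(-188) - ¼*(-86)² - ¼*(-86)*(-188)) + 12999/16357 = 180/(1075 + 2350 - ¼*7396 - 4042) + 12999*(1/16357) = 180/(1075 + 2350 - 1849 - 4042) + 12999/16357 = 180/(-2466) + 12999/16357 = 180*(-1/2466) + 12999/16357 = -10/137 + 12999/16357 = 1617293/2240909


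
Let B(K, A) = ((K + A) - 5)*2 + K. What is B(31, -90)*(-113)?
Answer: 10961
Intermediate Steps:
B(K, A) = -10 + 2*A + 3*K (B(K, A) = ((A + K) - 5)*2 + K = (-5 + A + K)*2 + K = (-10 + 2*A + 2*K) + K = -10 + 2*A + 3*K)
B(31, -90)*(-113) = (-10 + 2*(-90) + 3*31)*(-113) = (-10 - 180 + 93)*(-113) = -97*(-113) = 10961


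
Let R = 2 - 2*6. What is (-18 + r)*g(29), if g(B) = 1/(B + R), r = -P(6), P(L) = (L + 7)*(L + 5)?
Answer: -161/19 ≈ -8.4737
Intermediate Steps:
P(L) = (5 + L)*(7 + L) (P(L) = (7 + L)*(5 + L) = (5 + L)*(7 + L))
r = -143 (r = -(35 + 6² + 12*6) = -(35 + 36 + 72) = -1*143 = -143)
R = -10 (R = 2 - 12 = -10)
g(B) = 1/(-10 + B) (g(B) = 1/(B - 10) = 1/(-10 + B))
(-18 + r)*g(29) = (-18 - 143)/(-10 + 29) = -161/19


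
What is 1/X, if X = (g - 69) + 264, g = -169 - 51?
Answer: -1/25 ≈ -0.040000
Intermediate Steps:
g = -220
X = -25 (X = (-220 - 69) + 264 = -289 + 264 = -25)
1/X = 1/(-25) = -1/25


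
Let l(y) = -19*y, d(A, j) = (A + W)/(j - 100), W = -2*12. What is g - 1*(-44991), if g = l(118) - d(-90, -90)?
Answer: 213742/5 ≈ 42748.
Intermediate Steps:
W = -24
d(A, j) = (-24 + A)/(-100 + j) (d(A, j) = (A - 24)/(j - 100) = (-24 + A)/(-100 + j))
g = -11213/5 (g = -19*118 - (-24 - 90)/(-100 - 90) = -2242 - (-114)/(-190) = -2242 - (-1)*(-114)/190 = -2242 - 1*⅗ = -2242 - ⅗ = -11213/5 ≈ -2242.6)
g - 1*(-44991) = -11213/5 - 1*(-44991) = -11213/5 + 44991 = 213742/5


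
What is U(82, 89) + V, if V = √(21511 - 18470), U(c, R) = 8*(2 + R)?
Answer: 728 + √3041 ≈ 783.15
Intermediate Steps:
U(c, R) = 16 + 8*R
V = √3041 ≈ 55.145
U(82, 89) + V = (16 + 8*89) + √3041 = (16 + 712) + √3041 = 728 + √3041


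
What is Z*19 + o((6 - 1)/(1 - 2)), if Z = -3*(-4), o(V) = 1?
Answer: 229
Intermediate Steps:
Z = 12
Z*19 + o((6 - 1)/(1 - 2)) = 12*19 + 1 = 228 + 1 = 229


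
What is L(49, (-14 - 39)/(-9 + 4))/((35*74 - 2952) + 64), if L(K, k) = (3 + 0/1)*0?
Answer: 0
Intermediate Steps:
L(K, k) = 0 (L(K, k) = (3 + 0*1)*0 = (3 + 0)*0 = 3*0 = 0)
L(49, (-14 - 39)/(-9 + 4))/((35*74 - 2952) + 64) = 0/((35*74 - 2952) + 64) = 0/((2590 - 2952) + 64) = 0/(-362 + 64) = 0/(-298) = 0*(-1/298) = 0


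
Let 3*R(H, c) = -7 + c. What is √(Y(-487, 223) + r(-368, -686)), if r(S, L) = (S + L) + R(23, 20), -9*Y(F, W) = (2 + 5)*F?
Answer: I*√6038/3 ≈ 25.902*I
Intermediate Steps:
R(H, c) = -7/3 + c/3 (R(H, c) = (-7 + c)/3 = -7/3 + c/3)
Y(F, W) = -7*F/9 (Y(F, W) = -(2 + 5)*F/9 = -7*F/9)
r(S, L) = 13/3 + L + S (r(S, L) = (S + L) + (-7/3 + (⅓)*20) = (L + S) + (-7/3 + 20/3) = (L + S) + 13/3 = 13/3 + L + S)
√(Y(-487, 223) + r(-368, -686)) = √(-7/9*(-487) + (13/3 - 686 - 368)) = √(3409/9 - 3149/3) = √(-6038/9) = I*√6038/3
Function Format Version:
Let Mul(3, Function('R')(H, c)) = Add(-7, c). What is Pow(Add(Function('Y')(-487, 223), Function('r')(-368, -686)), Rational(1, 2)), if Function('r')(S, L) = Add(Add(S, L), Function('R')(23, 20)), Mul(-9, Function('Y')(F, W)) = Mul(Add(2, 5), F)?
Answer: Mul(Rational(1, 3), I, Pow(6038, Rational(1, 2))) ≈ Mul(25.902, I)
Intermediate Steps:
Function('R')(H, c) = Add(Rational(-7, 3), Mul(Rational(1, 3), c)) (Function('R')(H, c) = Mul(Rational(1, 3), Add(-7, c)) = Add(Rational(-7, 3), Mul(Rational(1, 3), c)))
Function('Y')(F, W) = Mul(Rational(-7, 9), F) (Function('Y')(F, W) = Mul(Rational(-1, 9), Mul(Add(2, 5), F)) = Mul(Rational(-1, 9), Mul(7, F)) = Mul(Rational(-7, 9), F))
Function('r')(S, L) = Add(Rational(13, 3), L, S) (Function('r')(S, L) = Add(Add(S, L), Add(Rational(-7, 3), Mul(Rational(1, 3), 20))) = Add(Add(L, S), Add(Rational(-7, 3), Rational(20, 3))) = Add(Add(L, S), Rational(13, 3)) = Add(Rational(13, 3), L, S))
Pow(Add(Function('Y')(-487, 223), Function('r')(-368, -686)), Rational(1, 2)) = Pow(Add(Mul(Rational(-7, 9), -487), Add(Rational(13, 3), -686, -368)), Rational(1, 2)) = Pow(Add(Rational(3409, 9), Rational(-3149, 3)), Rational(1, 2)) = Pow(Rational(-6038, 9), Rational(1, 2)) = Mul(Rational(1, 3), I, Pow(6038, Rational(1, 2)))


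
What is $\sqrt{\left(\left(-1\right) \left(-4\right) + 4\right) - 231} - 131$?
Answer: $-131 + i \sqrt{223} \approx -131.0 + 14.933 i$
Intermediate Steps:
$\sqrt{\left(\left(-1\right) \left(-4\right) + 4\right) - 231} - 131 = \sqrt{\left(4 + 4\right) - 231} - 131 = \sqrt{8 - 231} - 131 = \sqrt{-223} - 131 = i \sqrt{223} - 131 = -131 + i \sqrt{223}$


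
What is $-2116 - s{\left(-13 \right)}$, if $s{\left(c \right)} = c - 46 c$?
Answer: $-2701$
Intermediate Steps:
$s{\left(c \right)} = - 45 c$
$-2116 - s{\left(-13 \right)} = -2116 - \left(-45\right) \left(-13\right) = -2116 - 585 = -2701$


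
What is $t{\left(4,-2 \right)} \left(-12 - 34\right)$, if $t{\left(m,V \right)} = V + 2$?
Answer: $0$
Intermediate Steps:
$t{\left(m,V \right)} = 2 + V$
$t{\left(4,-2 \right)} \left(-12 - 34\right) = \left(2 - 2\right) \left(-12 - 34\right) = 0 \left(-46\right) = 0$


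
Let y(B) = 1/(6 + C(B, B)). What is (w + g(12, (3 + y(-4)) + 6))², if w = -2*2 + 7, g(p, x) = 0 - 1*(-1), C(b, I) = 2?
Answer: 16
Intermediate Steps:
y(B) = ⅛ (y(B) = 1/(6 + 2) = 1/8 = ⅛)
g(p, x) = 1 (g(p, x) = 0 + 1 = 1)
w = 3 (w = -4 + 7 = 3)
(w + g(12, (3 + y(-4)) + 6))² = (3 + 1)² = 4² = 16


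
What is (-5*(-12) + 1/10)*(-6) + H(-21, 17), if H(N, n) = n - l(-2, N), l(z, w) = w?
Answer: -1613/5 ≈ -322.60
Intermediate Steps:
H(N, n) = n - N
(-5*(-12) + 1/10)*(-6) + H(-21, 17) = (-5*(-12) + 1/10)*(-6) + (17 - 1*(-21)) = (60 + ⅒)*(-6) + (17 + 21) = (601/10)*(-6) + 38 = -1803/5 + 38 = -1613/5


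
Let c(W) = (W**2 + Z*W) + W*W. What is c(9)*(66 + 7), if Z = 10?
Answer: 18396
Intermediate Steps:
c(W) = 2*W**2 + 10*W (c(W) = (W**2 + 10*W) + W*W = (W**2 + 10*W) + W**2 = 2*W**2 + 10*W)
c(9)*(66 + 7) = (2*9*(5 + 9))*(66 + 7) = (2*9*14)*73 = 252*73 = 18396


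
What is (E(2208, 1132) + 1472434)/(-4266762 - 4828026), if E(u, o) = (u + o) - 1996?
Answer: -736889/4547394 ≈ -0.16205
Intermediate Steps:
E(u, o) = -1996 + o + u (E(u, o) = (o + u) - 1996 = -1996 + o + u)
(E(2208, 1132) + 1472434)/(-4266762 - 4828026) = ((-1996 + 1132 + 2208) + 1472434)/(-4266762 - 4828026) = (1344 + 1472434)/(-9094788) = 1473778*(-1/9094788) = -736889/4547394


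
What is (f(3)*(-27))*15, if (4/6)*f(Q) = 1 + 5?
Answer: -3645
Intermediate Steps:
f(Q) = 9 (f(Q) = 3*(1 + 5)/2 = (3/2)*6 = 9)
(f(3)*(-27))*15 = (9*(-27))*15 = -243*15 = -3645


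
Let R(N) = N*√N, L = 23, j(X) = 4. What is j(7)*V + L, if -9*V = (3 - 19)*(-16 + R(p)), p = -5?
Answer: -817/9 - 320*I*√5/9 ≈ -90.778 - 79.505*I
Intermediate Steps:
R(N) = N^(3/2)
V = -256/9 - 80*I*√5/9 (V = -(3 - 19)*(-16 + (-5)^(3/2))/9 = -(-16)*(-16 - 5*I*√5)/9 = -(256 + 80*I*√5)/9 = -256/9 - 80*I*√5/9 ≈ -28.444 - 19.876*I)
j(7)*V + L = 4*(-256/9 - 80*I*√5/9) + 23 = (-1024/9 - 320*I*√5/9) + 23 = -817/9 - 320*I*√5/9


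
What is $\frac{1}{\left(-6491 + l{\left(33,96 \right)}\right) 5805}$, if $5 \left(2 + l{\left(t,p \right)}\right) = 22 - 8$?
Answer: $- \frac{1}{37675611} \approx -2.6542 \cdot 10^{-8}$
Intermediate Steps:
$l{\left(t,p \right)} = \frac{4}{5}$ ($l{\left(t,p \right)} = -2 + \frac{22 - 8}{5} = -2 + \frac{1}{5} \cdot 14 = -2 + \frac{14}{5} = \frac{4}{5}$)
$\frac{1}{\left(-6491 + l{\left(33,96 \right)}\right) 5805} = \frac{1}{\left(-6491 + \frac{4}{5}\right) 5805} = \frac{1}{- \frac{32451}{5}} \cdot \frac{1}{5805} = \left(- \frac{5}{32451}\right) \frac{1}{5805} = - \frac{1}{37675611}$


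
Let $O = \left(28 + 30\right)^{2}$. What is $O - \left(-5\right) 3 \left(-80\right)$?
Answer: $2164$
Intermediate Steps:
$O = 3364$ ($O = 58^{2} = 3364$)
$O - \left(-5\right) 3 \left(-80\right) = 3364 - \left(-5\right) 3 \left(-80\right) = 3364 - \left(-15\right) \left(-80\right) = 3364 - 1200 = 2164$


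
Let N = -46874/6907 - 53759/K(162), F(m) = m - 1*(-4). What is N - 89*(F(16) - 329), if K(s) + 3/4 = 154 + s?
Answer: 237981840461/8709727 ≈ 27324.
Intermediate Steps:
K(s) = 613/4 + s (K(s) = -¾ + (154 + s) = 613/4 + s)
F(m) = 4 + m (F(m) = m + 4 = 4 + m)
N = -1544361766/8709727 (N = -46874/6907 - 53759/(613/4 + 162) = -46874*1/6907 - 53759/1261/4 = -46874/6907 - 53759*4/1261 = -46874/6907 - 215036/1261 = -1544361766/8709727 ≈ -177.31)
N - 89*(F(16) - 329) = -1544361766/8709727 - 89*((4 + 16) - 329) = -1544361766/8709727 - 89*(20 - 329) = -1544361766/8709727 - 89*(-309) = -1544361766/8709727 + 27501 = 237981840461/8709727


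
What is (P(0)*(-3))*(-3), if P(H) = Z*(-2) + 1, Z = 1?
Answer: -9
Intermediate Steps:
P(H) = -1 (P(H) = 1*(-2) + 1 = -2 + 1 = -1)
(P(0)*(-3))*(-3) = -1*(-3)*(-3) = 3*(-3) = -9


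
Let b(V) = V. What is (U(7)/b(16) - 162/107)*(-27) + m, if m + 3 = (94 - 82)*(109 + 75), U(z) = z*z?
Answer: 3703383/1712 ≈ 2163.2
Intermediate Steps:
U(z) = z²
m = 2205 (m = -3 + (94 - 82)*(109 + 75) = -3 + 12*184 = -3 + 2208 = 2205)
(U(7)/b(16) - 162/107)*(-27) + m = (7²/16 - 162/107)*(-27) + 2205 = (49*(1/16) - 162*1/107)*(-27) + 2205 = (49/16 - 162/107)*(-27) + 2205 = (2651/1712)*(-27) + 2205 = -71577/1712 + 2205 = 3703383/1712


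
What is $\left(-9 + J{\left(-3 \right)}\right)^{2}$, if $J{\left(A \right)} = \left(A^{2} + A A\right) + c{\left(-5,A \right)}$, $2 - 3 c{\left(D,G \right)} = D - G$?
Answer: $\frac{961}{9} \approx 106.78$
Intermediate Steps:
$c{\left(D,G \right)} = \frac{2}{3} - \frac{D}{3} + \frac{G}{3}$ ($c{\left(D,G \right)} = \frac{2}{3} - \frac{D - G}{3} = \frac{2}{3} - \left(- \frac{G}{3} + \frac{D}{3}\right) = \frac{2}{3} - \frac{D}{3} + \frac{G}{3}$)
$J{\left(A \right)} = \frac{7}{3} + 2 A^{2} + \frac{A}{3}$ ($J{\left(A \right)} = \left(A^{2} + A A\right) + \left(\frac{2}{3} - - \frac{5}{3} + \frac{A}{3}\right) = \left(A^{2} + A^{2}\right) + \left(\frac{2}{3} + \frac{5}{3} + \frac{A}{3}\right) = 2 A^{2} + \left(\frac{7}{3} + \frac{A}{3}\right) = \frac{7}{3} + 2 A^{2} + \frac{A}{3}$)
$\left(-9 + J{\left(-3 \right)}\right)^{2} = \left(-9 + \left(\frac{7}{3} + 2 \left(-3\right)^{2} + \frac{1}{3} \left(-3\right)\right)\right)^{2} = \left(-9 + \left(\frac{7}{3} + 2 \cdot 9 - 1\right)\right)^{2} = \left(-9 + \left(\frac{7}{3} + 18 - 1\right)\right)^{2} = \left(-9 + \frac{58}{3}\right)^{2} = \left(\frac{31}{3}\right)^{2} = \frac{961}{9}$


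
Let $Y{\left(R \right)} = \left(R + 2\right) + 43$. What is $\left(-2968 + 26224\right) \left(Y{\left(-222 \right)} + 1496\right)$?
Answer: $30674664$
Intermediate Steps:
$Y{\left(R \right)} = 45 + R$ ($Y{\left(R \right)} = \left(2 + R\right) + 43 = 45 + R$)
$\left(-2968 + 26224\right) \left(Y{\left(-222 \right)} + 1496\right) = \left(-2968 + 26224\right) \left(\left(45 - 222\right) + 1496\right) = 23256 \left(-177 + 1496\right) = 23256 \cdot 1319 = 30674664$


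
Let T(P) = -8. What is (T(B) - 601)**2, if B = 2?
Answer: 370881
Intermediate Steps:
(T(B) - 601)**2 = (-8 - 601)**2 = (-609)**2 = 370881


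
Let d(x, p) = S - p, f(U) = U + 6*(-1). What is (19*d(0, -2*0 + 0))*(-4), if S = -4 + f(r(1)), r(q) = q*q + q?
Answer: 608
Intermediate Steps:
r(q) = q + q² (r(q) = q² + q = q + q²)
f(U) = -6 + U (f(U) = U - 6 = -6 + U)
S = -8 (S = -4 + (-6 + 1*(1 + 1)) = -4 + (-6 + 1*2) = -4 + (-6 + 2) = -4 - 4 = -8)
d(x, p) = -8 - p
(19*d(0, -2*0 + 0))*(-4) = (19*(-8 - (-2*0 + 0)))*(-4) = (19*(-8 - (0 + 0)))*(-4) = (19*(-8 - 1*0))*(-4) = (19*(-8 + 0))*(-4) = (19*(-8))*(-4) = -152*(-4) = 608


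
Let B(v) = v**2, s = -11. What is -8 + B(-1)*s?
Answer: -19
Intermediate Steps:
-8 + B(-1)*s = -8 + (-1)**2*(-11) = -8 + 1*(-11) = -8 - 11 = -19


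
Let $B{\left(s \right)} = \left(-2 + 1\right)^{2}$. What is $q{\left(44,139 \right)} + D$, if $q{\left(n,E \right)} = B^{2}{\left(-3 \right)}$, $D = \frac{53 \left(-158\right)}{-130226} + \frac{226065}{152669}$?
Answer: $\frac{25299732045}{9940736597} \approx 2.5451$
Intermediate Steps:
$B{\left(s \right)} = 1$ ($B{\left(s \right)} = \left(-1\right)^{2} = 1$)
$D = \frac{15358995448}{9940736597}$ ($D = \left(-8374\right) \left(- \frac{1}{130226}\right) + 226065 \cdot \frac{1}{152669} = \frac{4187}{65113} + \frac{226065}{152669} = \frac{15358995448}{9940736597} \approx 1.5451$)
$q{\left(n,E \right)} = 1$ ($q{\left(n,E \right)} = 1^{2} = 1$)
$q{\left(44,139 \right)} + D = 1 + \frac{15358995448}{9940736597} = \frac{25299732045}{9940736597}$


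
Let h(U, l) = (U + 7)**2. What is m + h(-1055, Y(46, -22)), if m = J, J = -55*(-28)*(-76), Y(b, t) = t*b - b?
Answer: 981264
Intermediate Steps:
Y(b, t) = -b + b*t (Y(b, t) = b*t - b = -b + b*t)
h(U, l) = (7 + U)**2
J = -117040 (J = 1540*(-76) = -117040)
m = -117040
m + h(-1055, Y(46, -22)) = -117040 + (7 - 1055)**2 = -117040 + (-1048)**2 = -117040 + 1098304 = 981264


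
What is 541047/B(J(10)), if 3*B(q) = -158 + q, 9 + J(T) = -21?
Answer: -1623141/188 ≈ -8633.7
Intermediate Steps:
J(T) = -30 (J(T) = -9 - 21 = -30)
B(q) = -158/3 + q/3 (B(q) = (-158 + q)/3 = -158/3 + q/3)
541047/B(J(10)) = 541047/(-158/3 + (⅓)*(-30)) = 541047/(-158/3 - 10) = 541047/(-188/3) = 541047*(-3/188) = -1623141/188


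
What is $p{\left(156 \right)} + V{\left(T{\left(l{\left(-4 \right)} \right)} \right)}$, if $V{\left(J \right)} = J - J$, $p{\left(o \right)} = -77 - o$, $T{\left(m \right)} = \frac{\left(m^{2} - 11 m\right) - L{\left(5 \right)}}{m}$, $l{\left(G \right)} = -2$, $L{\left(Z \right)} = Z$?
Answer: $-233$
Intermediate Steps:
$T{\left(m \right)} = \frac{-5 + m^{2} - 11 m}{m}$ ($T{\left(m \right)} = \frac{\left(m^{2} - 11 m\right) - 5}{m} = \frac{-5 + m^{2} - 11 m}{m}$)
$V{\left(J \right)} = 0$
$p{\left(156 \right)} + V{\left(T{\left(l{\left(-4 \right)} \right)} \right)} = \left(-77 - 156\right) + 0 = -233 + 0 = -233$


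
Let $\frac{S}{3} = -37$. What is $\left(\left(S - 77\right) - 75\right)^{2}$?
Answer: $69169$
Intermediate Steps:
$S = -111$ ($S = 3 \left(-37\right) = -111$)
$\left(\left(S - 77\right) - 75\right)^{2} = \left(\left(-111 - 77\right) - 75\right)^{2} = \left(-188 - 75\right)^{2} = \left(-263\right)^{2} = 69169$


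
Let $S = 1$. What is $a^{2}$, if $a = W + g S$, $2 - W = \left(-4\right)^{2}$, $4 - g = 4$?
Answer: $196$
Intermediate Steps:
$g = 0$ ($g = 4 - 4 = 0$)
$W = -14$ ($W = 2 - \left(-4\right)^{2} = 2 - 16 = -14$)
$a = -14$ ($a = -14 + 0 \cdot 1 = -14 + 0 = -14$)
$a^{2} = \left(-14\right)^{2} = 196$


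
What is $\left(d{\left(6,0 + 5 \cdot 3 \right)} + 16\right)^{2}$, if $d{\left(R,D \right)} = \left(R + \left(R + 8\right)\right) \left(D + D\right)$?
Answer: $379456$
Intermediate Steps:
$d{\left(R,D \right)} = 2 D \left(8 + 2 R\right)$ ($d{\left(R,D \right)} = \left(R + \left(8 + R\right)\right) 2 D = \left(8 + 2 R\right) 2 D = 2 D \left(8 + 2 R\right)$)
$\left(d{\left(6,0 + 5 \cdot 3 \right)} + 16\right)^{2} = \left(4 \left(0 + 5 \cdot 3\right) \left(4 + 6\right) + 16\right)^{2} = \left(4 \left(0 + 15\right) 10 + 16\right)^{2} = \left(4 \cdot 15 \cdot 10 + 16\right)^{2} = \left(600 + 16\right)^{2} = 616^{2} = 379456$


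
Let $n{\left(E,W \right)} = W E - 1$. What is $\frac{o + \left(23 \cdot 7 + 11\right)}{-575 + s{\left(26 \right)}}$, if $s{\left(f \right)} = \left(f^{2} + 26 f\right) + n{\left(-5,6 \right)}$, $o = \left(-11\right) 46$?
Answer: $- \frac{167}{373} \approx -0.44772$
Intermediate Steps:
$o = -506$
$n{\left(E,W \right)} = -1 + E W$ ($n{\left(E,W \right)} = E W - 1 = -1 + E W$)
$s{\left(f \right)} = -31 + f^{2} + 26 f$ ($s{\left(f \right)} = \left(f^{2} + 26 f\right) - 31 = -31 + f^{2} + 26 f$)
$\frac{o + \left(23 \cdot 7 + 11\right)}{-575 + s{\left(26 \right)}} = \frac{-506 + \left(23 \cdot 7 + 11\right)}{-575 + \left(-31 + 26^{2} + 26 \cdot 26\right)} = \frac{-506 + \left(161 + 11\right)}{-575 + \left(-31 + 676 + 676\right)} = \frac{-506 + 172}{-575 + 1321} = - \frac{334}{746} = \left(-334\right) \frac{1}{746} = - \frac{167}{373}$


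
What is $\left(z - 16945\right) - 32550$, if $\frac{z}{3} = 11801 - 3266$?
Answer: $-23890$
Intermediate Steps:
$z = 25605$ ($z = 3 \left(11801 - 3266\right) = 3 \cdot 8535 = 25605$)
$\left(z - 16945\right) - 32550 = \left(25605 - 16945\right) - 32550 = 8660 - 32550 = -23890$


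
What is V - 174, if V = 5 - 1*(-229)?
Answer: 60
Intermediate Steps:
V = 234 (V = 5 + 229 = 234)
V - 174 = 234 - 174 = 60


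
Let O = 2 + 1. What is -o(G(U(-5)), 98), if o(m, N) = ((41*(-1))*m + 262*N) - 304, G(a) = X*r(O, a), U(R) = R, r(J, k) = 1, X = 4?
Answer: -25208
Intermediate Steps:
O = 3
G(a) = 4 (G(a) = 4*1 = 4)
o(m, N) = -304 - 41*m + 262*N (o(m, N) = (-41*m + 262*N) - 304 = -304 - 41*m + 262*N)
-o(G(U(-5)), 98) = -(-304 - 41*4 + 262*98) = -(-304 - 164 + 25676) = -1*25208 = -25208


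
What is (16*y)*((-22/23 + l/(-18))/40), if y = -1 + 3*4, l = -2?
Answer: -770/207 ≈ -3.7198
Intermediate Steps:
y = 11 (y = -1 + 12 = 11)
(16*y)*((-22/23 + l/(-18))/40) = (16*11)*((-22/23 - 2/(-18))/40) = 176*((-22*1/23 - 2*(-1/18))*(1/40)) = 176*((-22/23 + 1/9)*(1/40)) = 176*(-175/207*1/40) = 176*(-35/1656) = -770/207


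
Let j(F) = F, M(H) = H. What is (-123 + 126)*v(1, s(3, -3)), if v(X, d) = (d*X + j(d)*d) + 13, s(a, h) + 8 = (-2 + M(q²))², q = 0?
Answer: 75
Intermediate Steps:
s(a, h) = -4 (s(a, h) = -8 + (-2 + 0²)² = -8 + (-2 + 0)² = -8 + (-2)² = -8 + 4 = -4)
v(X, d) = 13 + d² + X*d (v(X, d) = (d*X + d*d) + 13 = (X*d + d²) + 13 = (d² + X*d) + 13 = 13 + d² + X*d)
(-123 + 126)*v(1, s(3, -3)) = (-123 + 126)*(13 + (-4)² + 1*(-4)) = 3*(13 + 16 - 4) = 3*25 = 75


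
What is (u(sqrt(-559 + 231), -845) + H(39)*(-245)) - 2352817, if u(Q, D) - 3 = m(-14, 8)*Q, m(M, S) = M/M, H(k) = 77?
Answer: -2371679 + 2*I*sqrt(82) ≈ -2.3717e+6 + 18.111*I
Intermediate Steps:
m(M, S) = 1
u(Q, D) = 3 + Q (u(Q, D) = 3 + 1*Q = 3 + Q)
(u(sqrt(-559 + 231), -845) + H(39)*(-245)) - 2352817 = ((3 + sqrt(-559 + 231)) + 77*(-245)) - 2352817 = ((3 + sqrt(-328)) - 18865) - 2352817 = ((3 + 2*I*sqrt(82)) - 18865) - 2352817 = (-18862 + 2*I*sqrt(82)) - 2352817 = -2371679 + 2*I*sqrt(82)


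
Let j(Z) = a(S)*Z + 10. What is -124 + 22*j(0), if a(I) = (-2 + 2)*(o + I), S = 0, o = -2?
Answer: 96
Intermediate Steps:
a(I) = 0 (a(I) = (-2 + 2)*(-2 + I) = 0*(-2 + I) = 0)
j(Z) = 10 (j(Z) = 0*Z + 10 = 0 + 10 = 10)
-124 + 22*j(0) = -124 + 22*10 = -124 + 220 = 96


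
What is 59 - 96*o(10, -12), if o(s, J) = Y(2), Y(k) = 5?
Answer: -421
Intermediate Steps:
o(s, J) = 5
59 - 96*o(10, -12) = 59 - 96*5 = 59 - 480 = -421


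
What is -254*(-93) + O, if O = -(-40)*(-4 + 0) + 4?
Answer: 23466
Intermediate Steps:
O = -156 (O = -(-40)*(-4) + 4 = -8*20 + 4 = -160 + 4 = -156)
-254*(-93) + O = -254*(-93) - 156 = 23622 - 156 = 23466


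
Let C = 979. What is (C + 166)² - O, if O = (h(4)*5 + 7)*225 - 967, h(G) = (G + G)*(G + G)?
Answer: 1238417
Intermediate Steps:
h(G) = 4*G² (h(G) = (2*G)*(2*G) = 4*G²)
O = 72608 (O = ((4*4²)*5 + 7)*225 - 967 = ((4*16)*5 + 7)*225 - 967 = (64*5 + 7)*225 - 967 = (320 + 7)*225 - 967 = 327*225 - 967 = 73575 - 967 = 72608)
(C + 166)² - O = (979 + 166)² - 1*72608 = 1145² - 72608 = 1311025 - 72608 = 1238417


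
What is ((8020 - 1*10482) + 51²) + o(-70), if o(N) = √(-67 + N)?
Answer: 139 + I*√137 ≈ 139.0 + 11.705*I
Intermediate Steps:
((8020 - 1*10482) + 51²) + o(-70) = ((8020 - 1*10482) + 51²) + √(-67 - 70) = ((8020 - 10482) + 2601) + √(-137) = (-2462 + 2601) + I*√137 = 139 + I*√137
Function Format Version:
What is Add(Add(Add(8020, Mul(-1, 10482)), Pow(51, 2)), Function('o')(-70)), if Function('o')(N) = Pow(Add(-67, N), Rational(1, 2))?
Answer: Add(139, Mul(I, Pow(137, Rational(1, 2)))) ≈ Add(139.00, Mul(11.705, I))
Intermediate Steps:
Add(Add(Add(8020, Mul(-1, 10482)), Pow(51, 2)), Function('o')(-70)) = Add(Add(Add(8020, Mul(-1, 10482)), Pow(51, 2)), Pow(Add(-67, -70), Rational(1, 2))) = Add(Add(Add(8020, -10482), 2601), Pow(-137, Rational(1, 2))) = Add(Add(-2462, 2601), Mul(I, Pow(137, Rational(1, 2)))) = Add(139, Mul(I, Pow(137, Rational(1, 2))))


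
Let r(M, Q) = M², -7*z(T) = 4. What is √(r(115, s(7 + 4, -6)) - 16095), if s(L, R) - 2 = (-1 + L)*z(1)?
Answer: I*√2870 ≈ 53.572*I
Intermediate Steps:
z(T) = -4/7 (z(T) = -⅐*4 = -4/7)
s(L, R) = 18/7 - 4*L/7 (s(L, R) = 2 + (-1 + L)*(-4/7) = 2 + (4/7 - 4*L/7) = 18/7 - 4*L/7)
√(r(115, s(7 + 4, -6)) - 16095) = √(115² - 16095) = √(13225 - 16095) = √(-2870) = I*√2870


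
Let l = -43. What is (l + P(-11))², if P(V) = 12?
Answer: 961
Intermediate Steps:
(l + P(-11))² = (-43 + 12)² = (-31)² = 961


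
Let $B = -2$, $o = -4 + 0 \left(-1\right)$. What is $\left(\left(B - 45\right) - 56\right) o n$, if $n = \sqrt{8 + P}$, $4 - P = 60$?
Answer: $1648 i \sqrt{3} \approx 2854.4 i$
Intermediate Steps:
$o = -4$ ($o = -4 + 0 = -4$)
$P = -56$ ($P = 4 - 60 = -56$)
$n = 4 i \sqrt{3}$ ($n = \sqrt{8 - 56} = \sqrt{-48} = 4 i \sqrt{3} \approx 6.9282 i$)
$\left(\left(B - 45\right) - 56\right) o n = \left(\left(-2 - 45\right) - 56\right) \left(- 4 \cdot 4 i \sqrt{3}\right) = \left(\left(-2 - 45\right) - 56\right) \left(- 16 i \sqrt{3}\right) = \left(-47 - 56\right) \left(- 16 i \sqrt{3}\right) = - 103 \left(- 16 i \sqrt{3}\right) = 1648 i \sqrt{3}$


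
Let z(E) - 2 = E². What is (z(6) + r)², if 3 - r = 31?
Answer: 100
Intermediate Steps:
r = -28 (r = 3 - 1*31 = 3 - 31 = -28)
z(E) = 2 + E²
(z(6) + r)² = ((2 + 6²) - 28)² = ((2 + 36) - 28)² = (38 - 28)² = 10² = 100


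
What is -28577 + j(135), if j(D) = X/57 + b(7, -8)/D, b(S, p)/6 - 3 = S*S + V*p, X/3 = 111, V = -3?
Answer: -24425452/855 ≈ -28568.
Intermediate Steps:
X = 333 (X = 3*111 = 333)
b(S, p) = 18 - 18*p + 6*S² (b(S, p) = 18 + 6*(S*S - 3*p) = 18 + 6*(S² - 3*p) = 18 + (-18*p + 6*S²) = 18 - 18*p + 6*S²)
j(D) = 111/19 + 456/D (j(D) = 333/57 + (18 - 18*(-8) + 6*7²)/D = 333*(1/57) + (18 + 144 + 6*49)/D = 111/19 + (18 + 144 + 294)/D = 111/19 + 456/D)
-28577 + j(135) = -28577 + (111/19 + 456/135) = -28577 + (111/19 + 456*(1/135)) = -28577 + (111/19 + 152/45) = -28577 + 7883/855 = -24425452/855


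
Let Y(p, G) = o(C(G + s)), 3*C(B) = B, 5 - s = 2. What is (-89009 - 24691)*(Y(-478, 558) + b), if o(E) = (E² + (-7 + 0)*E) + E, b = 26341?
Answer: -6843375600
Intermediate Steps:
s = 3 (s = 5 - 1*2 = 5 - 2 = 3)
C(B) = B/3
o(E) = E² - 6*E (o(E) = (E² - 7*E) + E = E² - 6*E)
Y(p, G) = (1 + G/3)*(-5 + G/3) (Y(p, G) = ((G + 3)/3)*(-6 + (G + 3)/3) = ((3 + G)/3)*(-6 + (3 + G)/3) = (1 + G/3)*(-6 + (1 + G/3)) = (1 + G/3)*(-5 + G/3))
(-89009 - 24691)*(Y(-478, 558) + b) = (-89009 - 24691)*((-15 + 558)*(3 + 558)/9 + 26341) = -113700*((⅑)*543*561 + 26341) = -113700*(33847 + 26341) = -113700*60188 = -6843375600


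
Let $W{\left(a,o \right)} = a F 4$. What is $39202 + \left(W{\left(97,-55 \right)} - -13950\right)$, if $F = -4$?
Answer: $51600$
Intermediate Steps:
$W{\left(a,o \right)} = - 16 a$ ($W{\left(a,o \right)} = a \left(-4\right) 4 = - 4 a 4 = - 16 a$)
$39202 + \left(W{\left(97,-55 \right)} - -13950\right) = 39202 - -12398 = 39202 + \left(-1552 + 13950\right) = 39202 + 12398 = 51600$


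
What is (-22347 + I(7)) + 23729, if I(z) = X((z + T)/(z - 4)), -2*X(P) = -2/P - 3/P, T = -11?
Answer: 11041/8 ≈ 1380.1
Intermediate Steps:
X(P) = 5/(2*P) (X(P) = -(-2/P - 3/P)/2 = -(-5)/(2*P) = 5/(2*P))
I(z) = 5*(-4 + z)/(2*(-11 + z)) (I(z) = 5/(2*(((z - 11)/(z - 4)))) = 5/(2*(((-11 + z)/(-4 + z)))) = 5*((-4 + z)/(-11 + z))/2 = 5*(-4 + z)/(2*(-11 + z)))
(-22347 + I(7)) + 23729 = (-22347 + 5*(-4 + 7)/(2*(-11 + 7))) + 23729 = (-22347 + (5/2)*3/(-4)) + 23729 = (-22347 + (5/2)*(-1/4)*3) + 23729 = (-22347 - 15/8) + 23729 = -178791/8 + 23729 = 11041/8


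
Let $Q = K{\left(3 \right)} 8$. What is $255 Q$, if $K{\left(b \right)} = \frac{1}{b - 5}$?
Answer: $-1020$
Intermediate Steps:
$K{\left(b \right)} = \frac{1}{-5 + b}$
$Q = -4$ ($Q = \frac{1}{-5 + 3} \cdot 8 = \frac{1}{-2} \cdot 8 = \left(- \frac{1}{2}\right) 8 = -4$)
$255 Q = 255 \left(-4\right) = -1020$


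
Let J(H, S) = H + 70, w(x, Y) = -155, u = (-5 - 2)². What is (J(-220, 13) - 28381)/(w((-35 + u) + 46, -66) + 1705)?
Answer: -28531/1550 ≈ -18.407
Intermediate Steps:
u = 49 (u = (-7)² = 49)
J(H, S) = 70 + H
(J(-220, 13) - 28381)/(w((-35 + u) + 46, -66) + 1705) = ((70 - 220) - 28381)/(-155 + 1705) = (-150 - 28381)/1550 = -28531*1/1550 = -28531/1550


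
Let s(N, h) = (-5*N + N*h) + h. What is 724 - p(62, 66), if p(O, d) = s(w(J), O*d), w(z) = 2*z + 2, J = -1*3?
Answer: 12980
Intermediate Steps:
J = -3
w(z) = 2 + 2*z
s(N, h) = h - 5*N + N*h
p(O, d) = 20 - 3*O*d (p(O, d) = O*d - 5*(2 + 2*(-3)) + (2 + 2*(-3))*(O*d) = O*d - 5*(2 - 6) + (2 - 6)*(O*d) = O*d - 5*(-4) - 4*O*d = O*d + 20 - 4*O*d = 20 - 3*O*d)
724 - p(62, 66) = 724 - (20 - 3*62*66) = 724 - (20 - 12276) = 724 - 1*(-12256) = 724 + 12256 = 12980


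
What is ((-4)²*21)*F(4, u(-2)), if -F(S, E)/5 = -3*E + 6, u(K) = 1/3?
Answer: -8400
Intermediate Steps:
u(K) = ⅓
F(S, E) = -30 + 15*E (F(S, E) = -5*(-3*E + 6) = -5*(6 - 3*E) = -30 + 15*E)
((-4)²*21)*F(4, u(-2)) = ((-4)²*21)*(-30 + 15*(⅓)) = (16*21)*(-30 + 5) = 336*(-25) = -8400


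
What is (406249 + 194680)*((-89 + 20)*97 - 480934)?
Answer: -293029205483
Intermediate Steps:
(406249 + 194680)*((-89 + 20)*97 - 480934) = 600929*(-69*97 - 480934) = 600929*(-6693 - 480934) = 600929*(-487627) = -293029205483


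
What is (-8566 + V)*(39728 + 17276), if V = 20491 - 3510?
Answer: 479688660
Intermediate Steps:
V = 16981
(-8566 + V)*(39728 + 17276) = (-8566 + 16981)*(39728 + 17276) = 8415*57004 = 479688660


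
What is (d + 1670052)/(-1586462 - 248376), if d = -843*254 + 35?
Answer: -1455965/1834838 ≈ -0.79351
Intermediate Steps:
d = -214087 (d = -214122 + 35 = -214087)
(d + 1670052)/(-1586462 - 248376) = (-214087 + 1670052)/(-1586462 - 248376) = 1455965/(-1834838) = 1455965*(-1/1834838) = -1455965/1834838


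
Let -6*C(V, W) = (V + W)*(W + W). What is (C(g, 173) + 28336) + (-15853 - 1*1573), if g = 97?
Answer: -4660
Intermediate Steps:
C(V, W) = -W*(V + W)/3 (C(V, W) = -(V + W)*(W + W)/6 = -(V + W)*2*W/6 = -W*(V + W)/3)
(C(g, 173) + 28336) + (-15853 - 1*1573) = (-1/3*173*(97 + 173) + 28336) + (-15853 - 1*1573) = (-1/3*173*270 + 28336) + (-15853 - 1573) = (-15570 + 28336) - 17426 = 12766 - 17426 = -4660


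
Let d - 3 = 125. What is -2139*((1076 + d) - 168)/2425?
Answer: -2216004/2425 ≈ -913.82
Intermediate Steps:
d = 128 (d = 3 + 125 = 128)
-2139*((1076 + d) - 168)/2425 = -2139*((1076 + 128) - 168)/2425 = -2139*(1204 - 168)/2425 = -2216004/2425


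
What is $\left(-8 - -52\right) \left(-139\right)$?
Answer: $-6116$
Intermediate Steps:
$\left(-8 - -52\right) \left(-139\right) = \left(-8 + 52\right) \left(-139\right) = 44 \left(-139\right) = -6116$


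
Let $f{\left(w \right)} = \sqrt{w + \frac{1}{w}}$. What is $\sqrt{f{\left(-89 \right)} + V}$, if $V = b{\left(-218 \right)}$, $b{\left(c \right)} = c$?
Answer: $\frac{\sqrt{-1726778 + 89 i \sqrt{705058}}}{89} \approx 0.31942 + 14.768 i$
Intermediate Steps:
$V = -218$
$\sqrt{f{\left(-89 \right)} + V} = \sqrt{\sqrt{-89 + \frac{1}{-89}} - 218} = \sqrt{\sqrt{-89 - \frac{1}{89}} - 218} = \sqrt{\sqrt{- \frac{7922}{89}} - 218} = \sqrt{\frac{i \sqrt{705058}}{89} - 218} = \sqrt{-218 + \frac{i \sqrt{705058}}{89}}$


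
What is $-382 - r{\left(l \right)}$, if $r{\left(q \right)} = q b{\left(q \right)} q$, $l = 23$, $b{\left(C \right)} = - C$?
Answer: $11785$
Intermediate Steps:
$r{\left(q \right)} = - q^{3}$ ($r{\left(q \right)} = q \left(- q\right) q = - q^{2} q = - q^{3}$)
$-382 - r{\left(l \right)} = -382 - - 23^{3} = -382 - \left(-1\right) 12167 = -382 - -12167 = -382 + 12167 = 11785$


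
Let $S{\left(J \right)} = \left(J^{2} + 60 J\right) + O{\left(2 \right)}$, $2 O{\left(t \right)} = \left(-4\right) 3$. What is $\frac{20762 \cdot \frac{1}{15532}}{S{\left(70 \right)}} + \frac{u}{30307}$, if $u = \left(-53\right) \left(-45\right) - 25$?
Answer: $\frac{166987266407}{2140401689228} \approx 0.078017$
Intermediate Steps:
$O{\left(t \right)} = -6$ ($O{\left(t \right)} = \frac{\left(-4\right) 3}{2} = \frac{1}{2} \left(-12\right) = -6$)
$u = 2360$ ($u = 2385 - 25 = 2360$)
$S{\left(J \right)} = -6 + J^{2} + 60 J$ ($S{\left(J \right)} = \left(J^{2} + 60 J\right) - 6 = -6 + J^{2} + 60 J$)
$\frac{20762 \cdot \frac{1}{15532}}{S{\left(70 \right)}} + \frac{u}{30307} = \frac{20762 \cdot \frac{1}{15532}}{-6 + 70^{2} + 60 \cdot 70} + \frac{2360}{30307} = \frac{20762 \cdot \frac{1}{15532}}{-6 + 4900 + 4200} + 2360 \cdot \frac{1}{30307} = \frac{10381}{7766 \cdot 9094} + \frac{2360}{30307} = \frac{10381}{7766} \cdot \frac{1}{9094} + \frac{2360}{30307} = \frac{10381}{70624004} + \frac{2360}{30307} = \frac{166987266407}{2140401689228}$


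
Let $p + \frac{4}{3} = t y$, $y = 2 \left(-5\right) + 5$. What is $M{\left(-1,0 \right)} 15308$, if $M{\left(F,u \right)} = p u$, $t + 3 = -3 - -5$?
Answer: $0$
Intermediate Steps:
$t = -1$ ($t = -3 - -2 = -3 + \left(-3 + 5\right) = -3 + 2 = -1$)
$y = -5$ ($y = -10 + 5 = -5$)
$p = \frac{11}{3}$ ($p = - \frac{4}{3} - -5 = - \frac{4}{3} + 5 = \frac{11}{3} \approx 3.6667$)
$M{\left(F,u \right)} = \frac{11 u}{3}$
$M{\left(-1,0 \right)} 15308 = \frac{11}{3} \cdot 0 \cdot 15308 = 0 \cdot 15308 = 0$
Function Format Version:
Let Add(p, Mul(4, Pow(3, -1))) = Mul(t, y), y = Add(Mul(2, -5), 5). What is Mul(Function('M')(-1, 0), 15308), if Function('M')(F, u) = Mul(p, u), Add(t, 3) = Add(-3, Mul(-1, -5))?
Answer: 0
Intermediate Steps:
t = -1 (t = Add(-3, Add(-3, Mul(-1, -5))) = Add(-3, Add(-3, 5)) = Add(-3, 2) = -1)
y = -5 (y = Add(-10, 5) = -5)
p = Rational(11, 3) (p = Add(Rational(-4, 3), Mul(-1, -5)) = Add(Rational(-4, 3), 5) = Rational(11, 3) ≈ 3.6667)
Function('M')(F, u) = Mul(Rational(11, 3), u)
Mul(Function('M')(-1, 0), 15308) = Mul(Mul(Rational(11, 3), 0), 15308) = Mul(0, 15308) = 0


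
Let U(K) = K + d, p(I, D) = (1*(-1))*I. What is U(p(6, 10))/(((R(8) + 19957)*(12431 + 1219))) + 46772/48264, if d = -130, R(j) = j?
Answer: 531100171379/548042244750 ≈ 0.96909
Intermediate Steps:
p(I, D) = -I
U(K) = -130 + K (U(K) = K - 130 = -130 + K)
U(p(6, 10))/(((R(8) + 19957)*(12431 + 1219))) + 46772/48264 = (-130 - 1*6)/(((8 + 19957)*(12431 + 1219))) + 46772/48264 = (-130 - 6)/((19965*13650)) + 46772*(1/48264) = -136/272522250 + 11693/12066 = -136*1/272522250 + 11693/12066 = -68/136261125 + 11693/12066 = 531100171379/548042244750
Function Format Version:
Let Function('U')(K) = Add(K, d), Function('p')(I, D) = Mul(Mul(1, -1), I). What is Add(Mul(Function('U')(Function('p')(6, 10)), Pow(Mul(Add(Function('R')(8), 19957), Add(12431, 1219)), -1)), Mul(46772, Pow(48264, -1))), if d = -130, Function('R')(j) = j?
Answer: Rational(531100171379, 548042244750) ≈ 0.96909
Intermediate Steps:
Function('p')(I, D) = Mul(-1, I)
Function('U')(K) = Add(-130, K) (Function('U')(K) = Add(K, -130) = Add(-130, K))
Add(Mul(Function('U')(Function('p')(6, 10)), Pow(Mul(Add(Function('R')(8), 19957), Add(12431, 1219)), -1)), Mul(46772, Pow(48264, -1))) = Add(Mul(Add(-130, Mul(-1, 6)), Pow(Mul(Add(8, 19957), Add(12431, 1219)), -1)), Mul(46772, Pow(48264, -1))) = Add(Mul(Add(-130, -6), Pow(Mul(19965, 13650), -1)), Mul(46772, Rational(1, 48264))) = Add(Mul(-136, Pow(272522250, -1)), Rational(11693, 12066)) = Add(Mul(-136, Rational(1, 272522250)), Rational(11693, 12066)) = Add(Rational(-68, 136261125), Rational(11693, 12066)) = Rational(531100171379, 548042244750)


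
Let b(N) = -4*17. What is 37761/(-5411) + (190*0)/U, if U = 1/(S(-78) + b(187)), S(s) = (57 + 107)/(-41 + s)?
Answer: -37761/5411 ≈ -6.9786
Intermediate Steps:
b(N) = -68
S(s) = 164/(-41 + s)
U = -119/8256 (U = 1/(164/(-41 - 78) - 68) = 1/(164/(-119) - 68) = 1/(164*(-1/119) - 68) = 1/(-164/119 - 68) = 1/(-8256/119) = -119/8256 ≈ -0.014414)
37761/(-5411) + (190*0)/U = 37761/(-5411) + (190*0)/(-119/8256) = 37761*(-1/5411) + 0*(-8256/119) = -37761/5411 + 0 = -37761/5411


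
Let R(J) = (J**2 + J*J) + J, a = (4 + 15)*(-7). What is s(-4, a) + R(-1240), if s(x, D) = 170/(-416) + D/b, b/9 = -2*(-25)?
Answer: 143861295043/46800 ≈ 3.0740e+6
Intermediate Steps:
b = 450 (b = 9*(-2*(-25)) = 9*50 = 450)
a = -133 (a = 19*(-7) = -133)
s(x, D) = -85/208 + D/450 (s(x, D) = 170/(-416) + D/450 = 170*(-1/416) + D*(1/450) = -85/208 + D/450)
R(J) = J + 2*J**2 (R(J) = (J**2 + J**2) + J = 2*J**2 + J = J + 2*J**2)
s(-4, a) + R(-1240) = (-85/208 + (1/450)*(-133)) - 1240*(1 + 2*(-1240)) = (-85/208 - 133/450) - 1240*(1 - 2480) = -32957/46800 - 1240*(-2479) = -32957/46800 + 3073960 = 143861295043/46800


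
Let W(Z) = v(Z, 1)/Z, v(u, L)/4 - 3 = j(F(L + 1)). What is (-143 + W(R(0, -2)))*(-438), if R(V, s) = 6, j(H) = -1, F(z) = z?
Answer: 62050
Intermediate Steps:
v(u, L) = 8 (v(u, L) = 12 + 4*(-1) = 12 - 4 = 8)
W(Z) = 8/Z
(-143 + W(R(0, -2)))*(-438) = (-143 + 8/6)*(-438) = (-143 + 8*(1/6))*(-438) = (-143 + 4/3)*(-438) = -425/3*(-438) = 62050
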